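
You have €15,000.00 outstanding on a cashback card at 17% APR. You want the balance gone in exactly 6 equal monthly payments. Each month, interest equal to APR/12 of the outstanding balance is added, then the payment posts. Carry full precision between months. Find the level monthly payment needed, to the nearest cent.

Monthly rate r = 17%/12 = 1.41667% = 0.0141667.
Level-payment amortization: P = B₀·r / (1 − (1+r)^(−n)) = 15000.00·0.0141667 / (1 − 1.01417^(−6)).
Denominator 1 − (1+r)^(−6) = 0.0809396993.
P = 212.5 / 0.0809396993 ≈ 2625.41.

€2,625.41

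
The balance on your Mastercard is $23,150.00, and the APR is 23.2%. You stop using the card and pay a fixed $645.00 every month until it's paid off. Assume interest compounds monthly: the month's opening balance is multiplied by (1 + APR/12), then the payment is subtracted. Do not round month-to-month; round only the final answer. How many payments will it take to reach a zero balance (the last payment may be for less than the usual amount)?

62 payments

Monthly rate r = 23.2%/12 = 1.93333% = 0.0193333.
Recurrence: B ← B·(1+r) − $645.00.
Month 1: interest $447.57; balance after payment $22,952.57.
Month 2: interest $443.75; balance after payment $22,751.32.
Closed form: n = −ln(1 − rB₀/P)/ln(1+r) = −ln(0.3061)/ln(1.01933) ≈ 61.824, so the balance reaches zero during payment 62.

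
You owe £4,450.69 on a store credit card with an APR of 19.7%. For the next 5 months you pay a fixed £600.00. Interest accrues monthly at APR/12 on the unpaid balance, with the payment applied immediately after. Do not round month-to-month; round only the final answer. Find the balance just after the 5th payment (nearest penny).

£1,728.08

Monthly rate r = 19.7%/12 = 1.64167% = 0.0164167.
Each month: B ← B·(1+r) − £600.00.
Month 1: interest £73.07; balance after payment £3,923.76.
Month 2: interest £64.41; balance after payment £3,388.17.
Month 3: interest £55.62; balance after payment £2,843.79.
Month 4: interest £46.69; balance after payment £2,290.48.
Month 5: interest £37.60; balance after payment £1,728.08.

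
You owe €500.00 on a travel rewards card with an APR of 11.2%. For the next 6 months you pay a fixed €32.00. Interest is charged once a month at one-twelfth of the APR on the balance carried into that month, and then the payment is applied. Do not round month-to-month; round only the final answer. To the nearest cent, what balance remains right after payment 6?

Monthly rate r = 11.2%/12 = 0.933333% = 0.00933333.
Each month: B ← B·(1+r) − €32.00.
Month 1: interest €4.67; balance after payment €472.67.
Month 2: interest €4.41; balance after payment €445.08.
Month 3: interest €4.15; balance after payment €417.23.
Month 4: interest €3.89; balance after payment €389.13.
Month 5: interest €3.63; balance after payment €360.76.
Month 6: interest €3.37; balance after payment €332.13.

€332.13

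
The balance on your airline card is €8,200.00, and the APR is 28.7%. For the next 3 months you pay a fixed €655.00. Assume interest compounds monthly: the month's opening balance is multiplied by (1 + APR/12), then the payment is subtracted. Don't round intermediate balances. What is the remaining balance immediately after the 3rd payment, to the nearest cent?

Monthly rate r = 28.7%/12 = 2.39167% = 0.0239167.
Each month: B ← B·(1+r) − €655.00.
Month 1: interest €196.12; balance after payment €7,741.12.
Month 2: interest €185.14; balance after payment €7,271.26.
Month 3: interest €173.90; balance after payment €6,790.16.

€6,790.16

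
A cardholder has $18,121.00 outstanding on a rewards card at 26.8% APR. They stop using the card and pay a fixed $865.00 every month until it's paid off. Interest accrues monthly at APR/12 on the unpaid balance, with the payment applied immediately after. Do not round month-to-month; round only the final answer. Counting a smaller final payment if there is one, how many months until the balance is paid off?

Monthly rate r = 26.8%/12 = 2.23333% = 0.0223333.
Recurrence: B ← B·(1+r) − $865.00.
Month 1: interest $404.70; balance after payment $17,660.70.
Month 2: interest $394.42; balance after payment $17,190.12.
Closed form: n = −ln(1 − rB₀/P)/ln(1+r) = −ln(0.53214)/ln(1.02233) ≈ 28.562, so the balance reaches zero during payment 29.

29 months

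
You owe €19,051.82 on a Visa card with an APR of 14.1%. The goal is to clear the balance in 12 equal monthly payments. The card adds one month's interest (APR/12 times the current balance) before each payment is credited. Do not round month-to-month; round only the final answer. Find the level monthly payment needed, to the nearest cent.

€1,711.50

Monthly rate r = 14.1%/12 = 1.175% = 0.01175.
Level-payment amortization: P = B₀·r / (1 − (1+r)^(−n)) = 19051.82·0.01175 / (1 − 1.01175^(−12)).
Denominator 1 − (1+r)^(−12) = 0.130796546.
P = 223.859 / 0.130796546 ≈ 1711.50.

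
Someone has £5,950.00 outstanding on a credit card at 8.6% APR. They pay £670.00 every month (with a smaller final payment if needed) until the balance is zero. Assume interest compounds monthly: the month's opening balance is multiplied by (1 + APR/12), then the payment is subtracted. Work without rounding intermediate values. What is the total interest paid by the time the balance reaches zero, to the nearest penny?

£220.18

Monthly rate r = 8.6%/12 = 0.716667% = 0.00716667.
Payoff takes n = ⌈−ln(1 − rB₀/P)/ln(1+r)⌉ = ⌈9.209⌉ = 10 payments; the last is £140.18.
Total paid = 9·£670.00 + £140.18 = £6,170.18.
Total interest = total paid − principal = £6,170.18 − £5,950.00 = £220.18.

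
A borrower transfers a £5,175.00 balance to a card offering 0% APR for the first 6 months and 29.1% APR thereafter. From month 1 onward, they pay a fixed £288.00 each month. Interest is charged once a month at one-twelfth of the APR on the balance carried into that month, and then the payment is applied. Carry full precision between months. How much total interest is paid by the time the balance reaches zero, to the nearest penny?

£674.47

Promo months 1–6 at r₀ = 0%/12 = 0; months 7+ at r₁ = 29.1%/12 = 0.02425.
After month 6 (no interest yet): B = £5,175.00 − 6·£288.00 = £3,447.00.
Then at r₁ with £288.00/mo: n₂ = −ln(1 − r₁·B/P)/ln(1+r₁) ≈ 14.31 → 15 more payments.
Total paid = 20·£288.00 + £89.47 = £5,849.47; interest = £5,849.47 − £5,175.00 = £674.47.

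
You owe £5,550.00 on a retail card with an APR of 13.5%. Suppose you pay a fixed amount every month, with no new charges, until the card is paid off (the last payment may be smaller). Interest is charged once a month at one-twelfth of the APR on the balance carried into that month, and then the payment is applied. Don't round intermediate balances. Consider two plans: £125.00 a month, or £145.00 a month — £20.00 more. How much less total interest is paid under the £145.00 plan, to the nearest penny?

Monthly rate r = 13.5%/12 = 1.125% = 0.01125.
At £125.00/mo: n = ⌈−ln(1 − rB₀/P)/ln(1+r)⌉ = 62 payments (last £108.79); total interest = total paid − £5,550.00 = £2,183.79.
At £145.00/mo: 51 payments (last £49.68); total interest £1,749.68.
Interest saved = £2,183.79 − £1,749.68 = £434.11.

£434.11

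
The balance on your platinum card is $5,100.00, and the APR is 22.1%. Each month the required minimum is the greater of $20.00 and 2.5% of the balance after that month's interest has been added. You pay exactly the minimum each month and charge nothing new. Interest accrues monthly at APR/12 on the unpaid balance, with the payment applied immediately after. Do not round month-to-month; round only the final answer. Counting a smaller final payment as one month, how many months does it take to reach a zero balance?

Monthly rate r = 22.1%/12 = 1.84167% = 0.0184167.
While 2.5% of the post-interest balance exceeds $20.00, each month B ← (B·(1+r))·(1 − 0.025), i.e. B shrinks by the factor (1+r)·0.975 = 0.99296.
This holds for months 1–265. Entering month 266 the balance is $783.52; 2.5% of the post-interest balance is now below $20.00, so the flat $20.00 minimum applies from here.
From month 266 a fixed $20.00 at rate r clears $783.52 in 71 more payments. Total: 265 + 71 = 336 months.

336 months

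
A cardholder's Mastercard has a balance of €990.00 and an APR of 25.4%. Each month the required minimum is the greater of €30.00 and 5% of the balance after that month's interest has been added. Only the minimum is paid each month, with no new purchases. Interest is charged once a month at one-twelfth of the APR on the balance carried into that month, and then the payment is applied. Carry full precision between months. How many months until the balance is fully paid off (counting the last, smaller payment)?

Monthly rate r = 25.4%/12 = 2.11667% = 0.0211667.
While 5% of the post-interest balance exceeds €30.00, each month B ← (B·(1+r))·(1 − 0.05), i.e. B shrinks by the factor (1+r)·0.95 = 0.97011.
This holds for months 1–18. Entering month 19 the balance is €573.32; 5% of the post-interest balance is now below €30.00, so the flat €30.00 minimum applies from here.
From month 19 a fixed €30.00 at rate r clears €573.32 in 25 more payments. Total: 18 + 25 = 43 months.

43 months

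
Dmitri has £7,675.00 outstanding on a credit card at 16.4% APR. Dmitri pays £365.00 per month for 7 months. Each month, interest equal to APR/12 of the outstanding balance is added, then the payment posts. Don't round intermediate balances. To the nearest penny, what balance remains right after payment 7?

Monthly rate r = 16.4%/12 = 1.36667% = 0.0136667.
Each month: B ← B·(1+r) − £365.00.
Month 1: interest £104.89; balance after payment £7,414.89.
Month 2: interest £101.34; balance after payment £7,151.23.
Month 3: interest £97.73; balance after payment £6,883.96.
Month 4: interest £94.08; balance after payment £6,613.04.
Month 5: interest £90.38; balance after payment £6,338.42.
Month 6: interest £86.63; balance after payment £6,060.05.
Month 7: interest £82.82; balance after payment £5,777.87.

£5,777.87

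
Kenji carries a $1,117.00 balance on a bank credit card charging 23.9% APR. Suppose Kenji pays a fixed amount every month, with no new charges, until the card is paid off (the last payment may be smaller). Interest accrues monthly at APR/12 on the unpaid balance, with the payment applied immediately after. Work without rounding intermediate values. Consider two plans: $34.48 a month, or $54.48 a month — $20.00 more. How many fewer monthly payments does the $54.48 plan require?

Monthly rate r = 23.9%/12 = 1.99167% = 0.0199167.
At $34.48/mo: n = ⌈−ln(1 − rB₀/P)/ln(1+r)⌉ = 53 payments (last $18.87); total interest = total paid − $1,117.00 = $694.83.
At $54.48/mo: 27 payments (last $33.54); total interest $333.02.
Payments saved = 53 − 27 = 26.

26 fewer payments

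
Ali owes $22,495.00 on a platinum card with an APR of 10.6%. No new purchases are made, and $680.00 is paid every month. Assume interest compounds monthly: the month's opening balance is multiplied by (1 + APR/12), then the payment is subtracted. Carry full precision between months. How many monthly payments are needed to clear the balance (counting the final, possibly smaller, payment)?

Monthly rate r = 10.6%/12 = 0.883333% = 0.00883333.
Recurrence: B ← B·(1+r) − $680.00.
Month 1: interest $198.71; balance after payment $22,013.71.
Month 2: interest $194.45; balance after payment $21,528.16.
Closed form: n = −ln(1 − rB₀/P)/ln(1+r) = −ln(0.70779)/ln(1.00883) ≈ 39.299, so the balance reaches zero during payment 40.

40 months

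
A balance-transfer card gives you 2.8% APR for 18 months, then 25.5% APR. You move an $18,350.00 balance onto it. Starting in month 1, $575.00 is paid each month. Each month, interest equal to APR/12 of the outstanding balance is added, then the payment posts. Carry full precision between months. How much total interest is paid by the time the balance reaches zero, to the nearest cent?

Promo months 1–18 at r₀ = 2.8%/12 = 0.00233333; months 19+ at r₁ = 25.5%/12 = 0.02125.
After month 18: iterate B ← B·(1+r₀) − $575.00 for 18 months → $8,578.33.
Then at r₁ with $575.00/mo: n₂ = −ln(1 − r₁·B/P)/ln(1+r₁) ≈ 18.13 → 19 more payments.
Total paid = 36·$575.00 + $77.39 = $20,777.39; interest = $20,777.39 − $18,350.00 = $2,427.39.

$2,427.39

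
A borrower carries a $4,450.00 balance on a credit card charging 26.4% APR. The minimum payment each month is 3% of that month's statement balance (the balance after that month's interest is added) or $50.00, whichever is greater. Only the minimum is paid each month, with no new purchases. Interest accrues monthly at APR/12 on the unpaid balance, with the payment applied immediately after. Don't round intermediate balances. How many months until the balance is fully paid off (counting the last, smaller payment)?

Monthly rate r = 26.4%/12 = 2.2% = 0.022.
While 3% of the post-interest balance exceeds $50.00, each month B ← (B·(1+r))·(1 − 0.03), i.e. B shrinks by the factor (1+r)·0.97 = 0.99134.
This holds for months 1–116. Entering month 117 the balance is $1,622.50; 3% of the post-interest balance is now below $50.00, so the flat $50.00 minimum applies from here.
From month 117 a fixed $50.00 at rate r clears $1,622.50 in 58 more payments. Total: 116 + 58 = 174 months.

174 months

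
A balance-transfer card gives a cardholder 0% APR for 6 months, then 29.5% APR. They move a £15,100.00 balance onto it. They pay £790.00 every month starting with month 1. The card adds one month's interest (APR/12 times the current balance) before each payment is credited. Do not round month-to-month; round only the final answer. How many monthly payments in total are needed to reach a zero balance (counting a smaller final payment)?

Promo months 1–6 at r₀ = 0%/12 = 0; months 7+ at r₁ = 29.5%/12 = 0.0245833.
After month 6 (no interest yet): B = £15,100.00 − 6·£790.00 = £10,360.00.
Then at r₁ with £790.00/mo: n₂ = −ln(1 − r₁·B/P)/ln(1+r₁) ≈ 16.02 → 17 more payments.

23 payments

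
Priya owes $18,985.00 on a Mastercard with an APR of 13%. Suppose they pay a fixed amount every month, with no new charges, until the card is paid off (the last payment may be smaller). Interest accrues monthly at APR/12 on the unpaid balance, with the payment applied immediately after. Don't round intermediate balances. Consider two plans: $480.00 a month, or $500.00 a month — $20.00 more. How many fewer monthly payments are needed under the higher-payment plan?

Monthly rate r = 13%/12 = 1.08333% = 0.0108333.
At $480.00/mo: n = ⌈−ln(1 − rB₀/P)/ln(1+r)⌉ = 52 payments (last $442.48); total interest = total paid − $18,985.00 = $5,937.48.
At $500.00/mo: 50 payments (last $89.99); total interest $5,604.99.
Payments saved = 52 − 50 = 2.

2 fewer payments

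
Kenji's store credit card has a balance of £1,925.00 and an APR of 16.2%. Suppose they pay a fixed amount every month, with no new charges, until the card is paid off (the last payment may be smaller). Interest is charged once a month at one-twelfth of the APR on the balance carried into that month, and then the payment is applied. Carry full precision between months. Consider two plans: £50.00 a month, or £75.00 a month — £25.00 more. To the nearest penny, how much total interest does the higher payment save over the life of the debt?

£355.42

Monthly rate r = 16.2%/12 = 1.35% = 0.0135.
At £50.00/mo: n = ⌈−ln(1 − rB₀/P)/ln(1+r)⌉ = 55 payments (last £34.84); total interest = total paid − £1,925.00 = £809.84.
At £75.00/mo: 32 payments (last £54.42); total interest £454.42.
Interest saved = £809.84 − £454.42 = £355.42.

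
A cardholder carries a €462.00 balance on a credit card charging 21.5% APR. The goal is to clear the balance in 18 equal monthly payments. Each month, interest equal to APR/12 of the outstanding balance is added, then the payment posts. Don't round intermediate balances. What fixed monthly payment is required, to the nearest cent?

Monthly rate r = 21.5%/12 = 1.79167% = 0.0179167.
Level-payment amortization: P = B₀·r / (1 − (1+r)^(−n)) = 462.00·0.0179167 / (1 − 1.01792^(−18)).
Denominator 1 − (1+r)^(−18) = 0.273593126.
P = 8.2775 / 0.273593126 ≈ 30.25.

€30.25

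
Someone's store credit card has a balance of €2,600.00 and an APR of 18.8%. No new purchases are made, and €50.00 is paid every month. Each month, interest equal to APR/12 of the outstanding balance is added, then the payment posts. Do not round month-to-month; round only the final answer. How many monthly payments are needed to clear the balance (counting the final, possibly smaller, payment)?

Monthly rate r = 18.8%/12 = 1.56667% = 0.0156667.
Recurrence: B ← B·(1+r) − €50.00.
Month 1: interest €40.73; balance after payment €2,590.73.
Month 2: interest €40.59; balance after payment €2,581.32.
Closed form: n = −ln(1 − rB₀/P)/ln(1+r) = −ln(0.18533)/ln(1.01567) ≈ 108.432, so the balance reaches zero during payment 109.

109 months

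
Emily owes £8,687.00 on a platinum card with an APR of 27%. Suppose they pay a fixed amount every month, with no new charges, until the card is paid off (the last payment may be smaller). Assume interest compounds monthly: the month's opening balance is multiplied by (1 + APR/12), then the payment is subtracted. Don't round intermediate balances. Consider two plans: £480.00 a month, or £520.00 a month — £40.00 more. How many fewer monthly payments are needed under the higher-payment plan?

2 fewer payments

Monthly rate r = 27%/12 = 2.25% = 0.0225.
At £480.00/mo: n = ⌈−ln(1 − rB₀/P)/ln(1+r)⌉ = 24 payments (last £241.64); total interest = total paid − £8,687.00 = £2,594.64.
At £520.00/mo: 22 payments (last £97.85); total interest £2,330.85.
Payments saved = 24 − 22 = 2.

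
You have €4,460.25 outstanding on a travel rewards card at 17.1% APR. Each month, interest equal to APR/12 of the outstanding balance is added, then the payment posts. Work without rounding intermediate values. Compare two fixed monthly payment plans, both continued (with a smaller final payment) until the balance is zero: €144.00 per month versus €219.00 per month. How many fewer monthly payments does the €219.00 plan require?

Monthly rate r = 17.1%/12 = 1.425% = 0.01425.
At €144.00/mo: n = ⌈−ln(1 − rB₀/P)/ln(1+r)⌉ = 42 payments (last €22.09); total interest = total paid − €4,460.25 = €1,465.84.
At €219.00/mo: 25 payments (last €50.06); total interest €845.81.
Payments saved = 42 − 25 = 17.

17 fewer payments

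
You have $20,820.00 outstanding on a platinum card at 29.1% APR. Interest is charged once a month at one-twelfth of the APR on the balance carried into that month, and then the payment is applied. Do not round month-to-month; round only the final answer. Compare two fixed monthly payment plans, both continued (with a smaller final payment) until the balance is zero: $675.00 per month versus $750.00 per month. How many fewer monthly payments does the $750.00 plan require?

11 fewer payments

Monthly rate r = 29.1%/12 = 2.425% = 0.02425.
At $675.00/mo: n = ⌈−ln(1 − rB₀/P)/ln(1+r)⌉ = 58 payments (last $353.64); total interest = total paid − $20,820.00 = $18,008.64.
At $750.00/mo: 47 payments (last $507.69); total interest $14,187.69.
Payments saved = 58 − 47 = 11.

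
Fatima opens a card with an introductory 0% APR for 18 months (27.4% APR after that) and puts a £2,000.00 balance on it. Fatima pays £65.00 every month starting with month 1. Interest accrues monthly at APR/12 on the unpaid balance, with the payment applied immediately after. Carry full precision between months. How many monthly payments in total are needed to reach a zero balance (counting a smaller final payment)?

34 months

Promo months 1–18 at r₀ = 0%/12 = 0; months 19+ at r₁ = 27.4%/12 = 0.0228333.
After month 18 (no interest yet): B = £2,000.00 − 18·£65.00 = £830.00.
Then at r₁ with £65.00/mo: n₂ = −ln(1 − r₁·B/P)/ln(1+r₁) ≈ 15.27 → 16 more payments.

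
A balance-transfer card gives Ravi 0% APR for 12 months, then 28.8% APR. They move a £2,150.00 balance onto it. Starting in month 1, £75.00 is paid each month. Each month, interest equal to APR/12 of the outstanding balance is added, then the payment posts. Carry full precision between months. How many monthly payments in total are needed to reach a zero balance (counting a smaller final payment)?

34 payments

Promo months 1–12 at r₀ = 0%/12 = 0; months 13+ at r₁ = 28.8%/12 = 0.024.
After month 12 (no interest yet): B = £2,150.00 − 12·£75.00 = £1,250.00.
Then at r₁ with £75.00/mo: n₂ = −ln(1 − r₁·B/P)/ln(1+r₁) ≈ 21.54 → 22 more payments.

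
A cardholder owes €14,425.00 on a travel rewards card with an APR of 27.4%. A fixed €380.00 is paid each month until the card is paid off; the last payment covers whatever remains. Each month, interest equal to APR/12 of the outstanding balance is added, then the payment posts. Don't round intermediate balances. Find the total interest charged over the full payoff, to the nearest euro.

€19,502

Monthly rate r = 27.4%/12 = 2.28333% = 0.0228333.
Payoff takes n = ⌈−ln(1 − rB₀/P)/ln(1+r)⌉ = ⌈89.280⌉ = 90 payments; the last is €107.41.
Total paid = 89·€380.00 + €107.41 = €33,927.41.
Total interest = total paid − principal = €33,927.41 − €14,425.00 = €19,502.41.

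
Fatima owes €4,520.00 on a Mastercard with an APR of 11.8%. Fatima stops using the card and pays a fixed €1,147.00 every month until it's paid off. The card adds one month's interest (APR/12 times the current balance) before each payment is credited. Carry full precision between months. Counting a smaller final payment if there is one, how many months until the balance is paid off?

Monthly rate r = 11.8%/12 = 0.983333% = 0.00983333.
Recurrence: B ← B·(1+r) − €1,147.00.
Month 1: interest €44.45; balance after payment €3,417.45.
Month 2: interest €33.60; balance after payment €2,304.05.
Month 3: interest €22.66; balance after payment €1,179.71.
Month 4: interest €11.60; balance after payment €44.31.
Month 5: interest €0.44; balance after payment €0.00.

5 payments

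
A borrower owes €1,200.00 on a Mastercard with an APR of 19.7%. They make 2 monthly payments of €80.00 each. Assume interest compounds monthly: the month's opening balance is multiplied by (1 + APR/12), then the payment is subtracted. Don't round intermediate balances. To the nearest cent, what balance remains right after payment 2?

Monthly rate r = 19.7%/12 = 1.64167% = 0.0164167.
Each month: B ← B·(1+r) − €80.00.
Month 1: interest €19.70; balance after payment €1,139.70.
Month 2: interest €18.71; balance after payment €1,078.41.

€1,078.41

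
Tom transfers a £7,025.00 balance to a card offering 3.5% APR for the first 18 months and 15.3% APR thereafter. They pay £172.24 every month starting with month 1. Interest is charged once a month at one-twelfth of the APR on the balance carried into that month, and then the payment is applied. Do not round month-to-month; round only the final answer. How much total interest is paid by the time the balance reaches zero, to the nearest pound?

Promo months 1–18 at r₀ = 3.5%/12 = 0.00291667; months 19+ at r₁ = 15.3%/12 = 0.01275.
After month 18: iterate B ← B·(1+r₀) − £172.24 for 18 months → £4,224.71.
Then at r₁ with £172.24/mo: n₂ = −ln(1 − r₁·B/P)/ln(1+r₁) ≈ 29.60 → 30 more payments.
Total paid = 47·£172.24 + £103.84 = £8,199.12; interest = £8,199.12 − £7,025.00 = £1,174.12.

£1,174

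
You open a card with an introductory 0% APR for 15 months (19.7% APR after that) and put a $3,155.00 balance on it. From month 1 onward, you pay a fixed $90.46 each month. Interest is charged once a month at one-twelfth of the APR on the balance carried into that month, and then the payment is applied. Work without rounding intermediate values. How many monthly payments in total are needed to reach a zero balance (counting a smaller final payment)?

Promo months 1–15 at r₀ = 0%/12 = 0; months 16+ at r₁ = 19.7%/12 = 0.0164167.
After month 15 (no interest yet): B = $3,155.00 − 15·$90.46 = $1,798.10.
Then at r₁ with $90.46/mo: n₂ = −ln(1 − r₁·B/P)/ln(1+r₁) ≈ 24.26 → 25 more payments.

40 months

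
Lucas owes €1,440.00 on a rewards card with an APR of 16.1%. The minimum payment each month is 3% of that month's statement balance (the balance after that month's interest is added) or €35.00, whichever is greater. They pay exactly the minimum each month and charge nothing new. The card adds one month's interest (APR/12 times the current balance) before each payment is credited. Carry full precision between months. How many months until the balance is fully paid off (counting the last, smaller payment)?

Monthly rate r = 16.1%/12 = 1.34167% = 0.0134167.
While 3% of the post-interest balance exceeds €35.00, each month B ← (B·(1+r))·(1 − 0.03), i.e. B shrinks by the factor (1+r)·0.97 = 0.98301.
This holds for months 1–14. Entering month 15 the balance is €1,132.92; 3% of the post-interest balance is now below €35.00, so the flat €35.00 minimum applies from here.
From month 15 a fixed €35.00 at rate r clears €1,132.92 in 43 more payments. Total: 14 + 43 = 57 months.

57 months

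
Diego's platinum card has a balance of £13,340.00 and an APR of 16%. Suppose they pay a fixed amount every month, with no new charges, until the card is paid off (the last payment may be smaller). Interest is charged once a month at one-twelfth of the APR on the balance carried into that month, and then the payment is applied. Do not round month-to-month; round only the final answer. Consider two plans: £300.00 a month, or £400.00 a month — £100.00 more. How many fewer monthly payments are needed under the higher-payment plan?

23 fewer payments

Monthly rate r = 16%/12 = 1.33333% = 0.0133333.
At £300.00/mo: n = ⌈−ln(1 − rB₀/P)/ln(1+r)⌉ = 68 payments (last £254.81); total interest = total paid − £13,340.00 = £7,014.81.
At £400.00/mo: 45 payments (last £163.62); total interest £4,423.62.
Payments saved = 68 − 45 = 23.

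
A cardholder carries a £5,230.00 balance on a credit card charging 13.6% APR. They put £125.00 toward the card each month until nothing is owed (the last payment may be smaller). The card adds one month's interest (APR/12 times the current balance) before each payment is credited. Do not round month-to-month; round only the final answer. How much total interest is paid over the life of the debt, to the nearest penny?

£1,899.93

Monthly rate r = 13.6%/12 = 1.13333% = 0.0113333.
Payoff takes n = ⌈−ln(1 − rB₀/P)/ln(1+r)⌉ = ⌈57.039⌉ = 58 payments; the last is £4.93.
Total paid = 57·£125.00 + £4.93 = £7,129.93.
Total interest = total paid − principal = £7,129.93 − £5,230.00 = £1,899.93.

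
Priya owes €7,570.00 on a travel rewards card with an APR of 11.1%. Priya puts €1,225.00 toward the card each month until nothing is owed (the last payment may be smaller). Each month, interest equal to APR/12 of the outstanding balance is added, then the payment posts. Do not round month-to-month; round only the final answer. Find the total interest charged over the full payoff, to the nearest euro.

€262

Monthly rate r = 11.1%/12 = 0.925% = 0.00925.
Payoff takes n = ⌈−ln(1 − rB₀/P)/ln(1+r)⌉ = ⌈6.393⌉ = 7 payments; the last is €482.31.
Total paid = 6·€1,225.00 + €482.31 = €7,832.31.
Total interest = total paid − principal = €7,832.31 − €7,570.00 = €262.31.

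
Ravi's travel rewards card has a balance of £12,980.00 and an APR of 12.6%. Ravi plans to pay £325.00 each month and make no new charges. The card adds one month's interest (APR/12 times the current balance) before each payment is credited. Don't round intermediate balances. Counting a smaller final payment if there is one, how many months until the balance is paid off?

Monthly rate r = 12.6%/12 = 1.05% = 0.0105.
Recurrence: B ← B·(1+r) − £325.00.
Month 1: interest £136.29; balance after payment £12,791.29.
Month 2: interest £134.31; balance after payment £12,600.60.
Closed form: n = −ln(1 − rB₀/P)/ln(1+r) = −ln(0.58065)/ln(1.0105) ≈ 52.044, so the balance reaches zero during payment 53.

53 payments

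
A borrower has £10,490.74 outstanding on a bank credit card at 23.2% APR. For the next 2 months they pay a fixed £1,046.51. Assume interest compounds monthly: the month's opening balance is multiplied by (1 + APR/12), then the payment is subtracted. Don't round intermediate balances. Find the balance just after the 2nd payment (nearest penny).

£8,787.05

Monthly rate r = 23.2%/12 = 1.93333% = 0.0193333.
Each month: B ← B·(1+r) − £1,046.51.
Month 1: interest £202.82; balance after payment £9,647.05.
Month 2: interest £186.51; balance after payment £8,787.05.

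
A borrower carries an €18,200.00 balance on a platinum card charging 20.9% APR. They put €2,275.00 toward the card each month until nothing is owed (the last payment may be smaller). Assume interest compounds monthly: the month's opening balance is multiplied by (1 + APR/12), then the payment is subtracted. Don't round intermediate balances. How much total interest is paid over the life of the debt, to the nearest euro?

€1,574

Monthly rate r = 20.9%/12 = 1.74167% = 0.0174167.
Payoff takes n = ⌈−ln(1 − rB₀/P)/ln(1+r)⌉ = ⌈8.690⌉ = 9 payments; the last is €1,573.96.
Total paid = 8·€2,275.00 + €1,573.96 = €19,773.96.
Total interest = total paid − principal = €19,773.96 − €18,200.00 = €1,573.96.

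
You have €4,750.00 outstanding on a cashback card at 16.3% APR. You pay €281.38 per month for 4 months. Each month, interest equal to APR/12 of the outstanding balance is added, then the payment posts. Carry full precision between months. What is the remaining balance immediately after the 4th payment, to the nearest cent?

€3,864.73

Monthly rate r = 16.3%/12 = 1.35833% = 0.0135833.
Each month: B ← B·(1+r) − €281.38.
Month 1: interest €64.52; balance after payment €4,533.14.
Month 2: interest €61.58; balance after payment €4,313.34.
Month 3: interest €58.59; balance after payment €4,090.55.
Month 4: interest €55.56; balance after payment €3,864.73.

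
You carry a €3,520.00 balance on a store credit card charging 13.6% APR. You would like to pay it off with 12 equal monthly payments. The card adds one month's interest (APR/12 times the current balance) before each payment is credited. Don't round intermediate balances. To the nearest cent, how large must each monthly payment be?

€315.39

Monthly rate r = 13.6%/12 = 1.13333% = 0.0113333.
Level-payment amortization: P = B₀·r / (1 − (1+r)^(−n)) = 3520.00·0.0113333 / (1 − 1.01133^(−12)).
Denominator 1 − (1+r)^(−12) = 0.126489481.
P = 39.8933 / 0.126489481 ≈ 315.39.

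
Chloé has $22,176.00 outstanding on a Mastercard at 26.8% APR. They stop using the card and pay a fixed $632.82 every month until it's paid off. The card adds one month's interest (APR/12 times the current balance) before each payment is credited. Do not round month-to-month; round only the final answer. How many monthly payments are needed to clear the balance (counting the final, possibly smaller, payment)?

70 months

Monthly rate r = 26.8%/12 = 2.23333% = 0.0223333.
Recurrence: B ← B·(1+r) − $632.82.
Month 1: interest $495.26; balance after payment $22,038.44.
Month 2: interest $492.19; balance after payment $21,897.82.
Closed form: n = −ln(1 − rB₀/P)/ln(1+r) = −ln(0.21737)/ln(1.02233) ≈ 69.096, so the balance reaches zero during payment 70.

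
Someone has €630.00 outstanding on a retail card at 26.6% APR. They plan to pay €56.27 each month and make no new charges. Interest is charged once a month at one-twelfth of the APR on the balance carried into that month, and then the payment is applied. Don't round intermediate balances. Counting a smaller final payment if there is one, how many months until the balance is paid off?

Monthly rate r = 26.6%/12 = 2.21667% = 0.0221667.
Recurrence: B ← B·(1+r) − €56.27.
Month 1: interest €13.96; balance after payment €587.70.
Month 2: interest €13.03; balance after payment €544.45.
Closed form: n = −ln(1 − rB₀/P)/ln(1+r) = −ln(0.75182)/ln(1.02217) ≈ 13.011, so the balance reaches zero during payment 14.

14 payments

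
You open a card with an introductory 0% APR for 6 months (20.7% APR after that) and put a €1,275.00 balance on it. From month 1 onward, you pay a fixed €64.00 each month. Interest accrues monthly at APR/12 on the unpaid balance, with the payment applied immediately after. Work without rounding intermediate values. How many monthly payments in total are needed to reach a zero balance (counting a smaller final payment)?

23 months

Promo months 1–6 at r₀ = 0%/12 = 0; months 7+ at r₁ = 20.7%/12 = 0.01725.
After month 6 (no interest yet): B = €1,275.00 − 6·€64.00 = €891.00.
Then at r₁ with €64.00/mo: n₂ = −ln(1 − r₁·B/P)/ln(1+r₁) ≈ 16.06 → 17 more payments.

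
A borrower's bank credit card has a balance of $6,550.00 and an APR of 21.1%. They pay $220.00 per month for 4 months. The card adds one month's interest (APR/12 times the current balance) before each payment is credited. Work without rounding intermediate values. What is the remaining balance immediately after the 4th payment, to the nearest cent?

Monthly rate r = 21.1%/12 = 1.75833% = 0.0175833.
Each month: B ← B·(1+r) − $220.00.
Month 1: interest $115.17; balance after payment $6,445.17.
Month 2: interest $113.33; balance after payment $6,338.50.
Month 3: interest $111.45; balance after payment $6,229.95.
Month 4: interest $109.54; balance after payment $6,119.49.

$6,119.49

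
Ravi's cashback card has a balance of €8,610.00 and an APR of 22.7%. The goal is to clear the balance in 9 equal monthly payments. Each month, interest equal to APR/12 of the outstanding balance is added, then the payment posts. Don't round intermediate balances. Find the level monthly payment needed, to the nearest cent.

Monthly rate r = 22.7%/12 = 1.89167% = 0.0189167.
Level-payment amortization: P = B₀·r / (1 − (1+r)^(−n)) = 8610.00·0.0189167 / (1 − 1.01892^(−9)).
Denominator 1 − (1+r)^(−9) = 0.155203697.
P = 162.872 / 0.155203697 ≈ 1049.41.

€1,049.41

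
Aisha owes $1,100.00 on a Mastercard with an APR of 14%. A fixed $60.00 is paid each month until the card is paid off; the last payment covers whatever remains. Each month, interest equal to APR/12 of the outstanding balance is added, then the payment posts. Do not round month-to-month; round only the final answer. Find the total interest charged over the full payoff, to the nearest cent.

Monthly rate r = 14%/12 = 1.16667% = 0.0116667.
Payoff takes n = ⌈−ln(1 − rB₀/P)/ln(1+r)⌉ = ⌈20.748⌉ = 21 payments; the last is $44.94.
Total paid = 20·$60.00 + $44.94 = $1,244.94.
Total interest = total paid − principal = $1,244.94 − $1,100.00 = $144.94.

$144.94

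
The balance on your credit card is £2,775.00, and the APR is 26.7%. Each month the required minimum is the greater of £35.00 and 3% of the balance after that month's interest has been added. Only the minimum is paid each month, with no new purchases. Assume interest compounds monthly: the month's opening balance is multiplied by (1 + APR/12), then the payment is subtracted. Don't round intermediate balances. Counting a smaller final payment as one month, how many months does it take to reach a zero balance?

Monthly rate r = 26.7%/12 = 2.225% = 0.02225.
While 3% of the post-interest balance exceeds £35.00, each month B ← (B·(1+r))·(1 − 0.03), i.e. B shrinks by the factor (1+r)·0.97 = 0.99158.
This holds for months 1–106. Entering month 107 the balance is £1,132.72; 3% of the post-interest balance is now below £35.00, so the flat £35.00 minimum applies from here.
From month 107 a fixed £35.00 at rate r clears £1,132.72 in 58 more payments. Total: 106 + 58 = 164 months.

164 months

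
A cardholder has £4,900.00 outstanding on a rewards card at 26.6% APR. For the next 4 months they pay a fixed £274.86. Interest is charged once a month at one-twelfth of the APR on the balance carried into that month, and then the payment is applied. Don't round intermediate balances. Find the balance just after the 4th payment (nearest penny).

£4,212.59

Monthly rate r = 26.6%/12 = 2.21667% = 0.0221667.
Each month: B ← B·(1+r) − £274.86.
Month 1: interest £108.62; balance after payment £4,733.76.
Month 2: interest £104.93; balance after payment £4,563.83.
Month 3: interest £101.16; balance after payment £4,390.13.
Month 4: interest £97.31; balance after payment £4,212.59.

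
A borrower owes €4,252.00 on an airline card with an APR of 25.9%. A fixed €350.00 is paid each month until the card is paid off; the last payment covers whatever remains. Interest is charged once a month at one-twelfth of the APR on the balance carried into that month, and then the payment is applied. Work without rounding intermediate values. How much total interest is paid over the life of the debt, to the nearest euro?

Monthly rate r = 25.9%/12 = 2.15833% = 0.0215833.
Payoff takes n = ⌈−ln(1 − rB₀/P)/ln(1+r)⌉ = ⌈14.241⌉ = 15 payments; the last is €84.92.
Total paid = 14·€350.00 + €84.92 = €4,984.92.
Total interest = total paid − principal = €4,984.92 − €4,252.00 = €732.92.

€733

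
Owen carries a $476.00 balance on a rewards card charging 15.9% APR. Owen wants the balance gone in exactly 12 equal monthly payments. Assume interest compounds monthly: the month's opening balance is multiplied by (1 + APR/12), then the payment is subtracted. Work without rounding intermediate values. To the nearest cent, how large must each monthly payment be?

Monthly rate r = 15.9%/12 = 1.325% = 0.01325.
Level-payment amortization: P = B₀·r / (1 − (1+r)^(−n)) = 476.00·0.01325 / (1 − 1.01325^(−12)).
Denominator 1 − (1+r)^(−12) = 0.14611251.
P = 6.307 / 0.14611251 ≈ 43.17.

$43.17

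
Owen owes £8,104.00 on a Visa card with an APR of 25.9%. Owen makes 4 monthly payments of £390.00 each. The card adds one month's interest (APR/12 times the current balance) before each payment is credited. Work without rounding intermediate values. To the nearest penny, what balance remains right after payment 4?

£7,215.39

Monthly rate r = 25.9%/12 = 2.15833% = 0.0215833.
Each month: B ← B·(1+r) − £390.00.
Month 1: interest £174.91; balance after payment £7,888.91.
Month 2: interest £170.27; balance after payment £7,669.18.
Month 3: interest £165.53; balance after payment £7,444.71.
Month 4: interest £160.68; balance after payment £7,215.39.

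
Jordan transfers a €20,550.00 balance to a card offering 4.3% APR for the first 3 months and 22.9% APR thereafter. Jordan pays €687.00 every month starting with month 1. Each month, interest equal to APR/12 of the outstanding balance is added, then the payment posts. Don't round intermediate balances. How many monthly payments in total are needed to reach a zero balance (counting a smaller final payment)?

42 months

Promo months 1–3 at r₀ = 4.3%/12 = 0.00358333; months 4+ at r₁ = 22.9%/12 = 0.0190833.
After month 3: iterate B ← B·(1+r₀) − €687.00 for 3 months → €18,703.31.
Then at r₁ with €687.00/mo: n₂ = −ln(1 − r₁·B/P)/ln(1+r₁) ≈ 38.78 → 39 more payments.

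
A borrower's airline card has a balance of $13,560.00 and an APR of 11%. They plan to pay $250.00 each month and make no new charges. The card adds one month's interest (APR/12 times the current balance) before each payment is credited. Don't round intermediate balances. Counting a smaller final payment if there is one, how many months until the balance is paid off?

Monthly rate r = 11%/12 = 0.916667% = 0.00916667.
Recurrence: B ← B·(1+r) − $250.00.
Month 1: interest $124.30; balance after payment $13,434.30.
Month 2: interest $123.15; balance after payment $13,307.45.
Closed form: n = −ln(1 − rB₀/P)/ln(1+r) = −ln(0.5028)/ln(1.00917) ≈ 75.350, so the balance reaches zero during payment 76.

76 months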